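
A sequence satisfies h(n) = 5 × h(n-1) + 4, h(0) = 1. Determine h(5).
Computing step by step:
h(0) = 1
h(1) = 5 × 1 + 4 = 9
h(2) = 5 × 9 + 4 = 49
h(3) = 5 × 49 + 4 = 249
h(4) = 5 × 249 + 4 = 1249
h(5) = 5 × 1249 + 4 = 6249

6249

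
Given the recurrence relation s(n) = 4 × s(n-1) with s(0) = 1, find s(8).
Computing step by step:
s(0) = 1
s(1) = 4 × 1 = 4
s(2) = 4 × 4 = 16
s(3) = 4 × 16 = 64
s(4) = 4 × 64 = 256
s(5) = 4 × 256 = 1024
s(6) = 4 × 1024 = 4096
s(7) = 4 × 4096 = 16384
s(8) = 4 × 16384 = 65536

65536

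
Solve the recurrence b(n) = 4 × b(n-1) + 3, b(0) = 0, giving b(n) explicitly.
Recurrence: b(n) = 4 × b(n-1) + 3, initial: b(0) = 0.
Try b(n) = A·4ⁿ + C. Substituting: A·4ⁿ + C = 4(A·4ⁿ⁻¹ + C) + 3 = A·4ⁿ + 4C + 3, so C = 4C + 3, giving C = -1. Then b(0) = A - 1 = 0 gives A = 1.

b(n) = 4ⁿ - 1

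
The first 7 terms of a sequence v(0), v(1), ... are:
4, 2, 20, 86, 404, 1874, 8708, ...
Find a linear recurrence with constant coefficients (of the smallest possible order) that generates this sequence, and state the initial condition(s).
Look for the lowest-order linear relation among consecutive terms.
Observation: v(n) - 4·v(n-1) - (3)·v(n-2) = 0 holds for the shown terms, and no order-1 relation v(n) = α·v(n-1) + β fits.
Check at n=3: 4·20 + (3)·2 = 86. ✓

v(n) = 4v(n-1) + 3v(n-2), v(0) = 4, v(1) = 2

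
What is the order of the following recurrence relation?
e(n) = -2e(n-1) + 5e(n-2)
The order is the largest lag k for which e(n-k) appears. Here the deepest term is e(n-2), so the order is 2.

Order 2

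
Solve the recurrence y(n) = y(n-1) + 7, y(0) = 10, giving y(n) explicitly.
Recurrence: y(n) = y(n-1) + 7, initial: y(0) = 10.
Each step adds 7, so y(n) = y(0) + 7n = 7n + 10.

y(n) = 7n + 10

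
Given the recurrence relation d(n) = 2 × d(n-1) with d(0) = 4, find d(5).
Computing step by step:
d(0) = 4
d(1) = 2 × 4 = 8
d(2) = 2 × 8 = 16
d(3) = 2 × 16 = 32
d(4) = 2 × 32 = 64
d(5) = 2 × 64 = 128

128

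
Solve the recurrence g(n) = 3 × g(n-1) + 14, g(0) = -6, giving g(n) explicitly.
Recurrence: g(n) = 3 × g(n-1) + 14, initial: g(0) = -6.
Try g(n) = A·3ⁿ + C. Substituting: A·3ⁿ + C = 3(A·3ⁿ⁻¹ + C) + 14 = A·3ⁿ + 3C + 14, so C = 3C + 14, giving C = -7. Then g(0) = A - 7 = -6 gives A = 1.

g(n) = 3ⁿ - 7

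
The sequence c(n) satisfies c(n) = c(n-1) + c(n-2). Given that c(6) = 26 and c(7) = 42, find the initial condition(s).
Work backwards using c(k) = c(k+2) - c(k+1):
c(5) = c(7) - c(6) = 42 - 26 = 16
c(4) = c(6) - c(5) = 26 - 16 = 10
c(3) = c(5) - c(4) = 16 - 10 = 6
c(2) = c(4) - c(3) = 10 - 6 = 4
c(1) = c(3) - c(2) = 6 - 4 = 2
c(0) = c(2) - c(1) = 4 - 2 = 2

c(0) = 2, c(1) = 2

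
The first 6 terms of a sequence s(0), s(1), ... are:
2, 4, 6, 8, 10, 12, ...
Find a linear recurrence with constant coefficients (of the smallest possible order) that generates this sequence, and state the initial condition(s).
Look for the lowest-order linear relation among consecutive terms.
Observation: consecutive differences are constant (= 2).
Check at n=2: 1·4 + 2 = 6. ✓

s(n) = s(n-1) + 2, s(0) = 2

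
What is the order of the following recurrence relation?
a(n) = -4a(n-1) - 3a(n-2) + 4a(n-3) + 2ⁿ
The order is the largest lag k for which a(n-k) appears. Here the deepest term is a(n-3) (the 2ⁿ term is non-homogeneous and does not affect the order), so the order is 3.

Order 3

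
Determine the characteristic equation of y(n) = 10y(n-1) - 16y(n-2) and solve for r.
Substitute y(n) = rⁿ and divide through by rⁿ⁻²: r² - 10r + 16 = 0
Factor: (r - 2)(r - 8) = 0, so r = 2, 8.
General solution: y(n) = A·2ⁿ + B·8ⁿ

Characteristic: r² - 10r + 16 = 0, Roots: r = 2, 8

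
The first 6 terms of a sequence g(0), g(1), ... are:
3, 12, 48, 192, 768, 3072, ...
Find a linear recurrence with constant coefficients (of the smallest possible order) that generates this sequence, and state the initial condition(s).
Look for the lowest-order linear relation among consecutive terms.
Observation: each term is 4× the previous.
Check at n=2: 4·12 = 48. ✓

g(n) = 4 × g(n-1), g(0) = 3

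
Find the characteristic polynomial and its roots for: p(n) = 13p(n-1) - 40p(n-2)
Substitute p(n) = rⁿ and divide through by rⁿ⁻²: r² - 13r + 40 = 0
Factor: (r - 5)(r - 8) = 0, so r = 5, 8.
General solution: p(n) = A·5ⁿ + B·8ⁿ

Characteristic: r² - 13r + 40 = 0, Roots: r = 5, 8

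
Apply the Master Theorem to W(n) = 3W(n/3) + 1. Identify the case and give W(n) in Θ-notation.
Master Theorem template: W(n) = a·W(n/b) + f(n).
Here: a=3, b=3, f(n)=1
Compute log_b(a) = log_3(3) = 1.
f(n) = 1 = O(n^(1-ε)) with ε = 1. Case 1: W(n) = Θ(n^log_b(a)) = Θ(n).

Case 1: W(n) = Θ(n)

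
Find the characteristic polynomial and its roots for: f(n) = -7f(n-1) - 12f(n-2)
Substitute f(n) = rⁿ and divide through by rⁿ⁻²: r² + 7r + 12 = 0
Factor: (r + 3)(r + 4) = 0, so r = -3, -4.
General solution: f(n) = A·(-3)ⁿ + B·(-4)ⁿ

Characteristic: r² + 7r + 12 = 0, Roots: r = -3, -4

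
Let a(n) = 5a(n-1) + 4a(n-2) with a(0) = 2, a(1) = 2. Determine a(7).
Computing the sequence terms:
2, 2, 18, 98, 562, 3202, 18258, 104098

104098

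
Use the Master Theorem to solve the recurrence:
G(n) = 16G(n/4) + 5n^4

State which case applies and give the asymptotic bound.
Master Theorem template: G(n) = a·G(n/b) + f(n).
Here: a=16, b=4, f(n)=5n^4
Compute log_b(a) = log_4(16) = 2.
f(n) = 5n^4 = Ω(n^(2+ε)) with ε = 2, and the regularity condition holds (a·f(n/b) = (a/b^4)·f(n) with a/b^4 = 4^-2 < 1). Case 3: G(n) = Θ(f(n)) = Θ(n^4).

Case 3: G(n) = Θ(n^4)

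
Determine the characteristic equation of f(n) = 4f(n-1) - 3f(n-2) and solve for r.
Substitute f(n) = rⁿ and divide through by rⁿ⁻²: r² - 4r + 3 = 0
Factor: (r - 1)(r - 3) = 0, so r = 1, 3.
General solution: f(n) = A·1ⁿ + B·3ⁿ

Characteristic: r² - 4r + 3 = 0, Roots: r = 1, 3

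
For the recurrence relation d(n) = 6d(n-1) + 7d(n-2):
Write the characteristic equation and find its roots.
Substitute d(n) = rⁿ and divide through by rⁿ⁻²: r² - 6r - 7 = 0
Factor: (r + 1)(r - 7) = 0, so r = -1, 7.
General solution: d(n) = A·(-1)ⁿ + B·7ⁿ

Characteristic: r² - 6r - 7 = 0, Roots: r = -1, 7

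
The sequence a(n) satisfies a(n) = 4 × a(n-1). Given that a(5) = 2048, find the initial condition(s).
In general a(n) = 4ⁿ · a(0). At n = 5: a(0) = a(5) / 4^5 = 2048 / 1024 = 2.

a(0) = 2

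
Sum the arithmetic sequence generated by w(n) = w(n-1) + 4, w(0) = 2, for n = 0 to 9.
Computing the sequence terms: 2, 6, 10, 14, 18, 22, 26, 30, 34, 38
Adding these values together:

200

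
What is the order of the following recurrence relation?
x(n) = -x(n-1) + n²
The order is the largest lag k for which x(n-k) appears. Here the deepest term is x(n-1) (the n² term is non-homogeneous and does not affect the order), so the order is 1.

Order 1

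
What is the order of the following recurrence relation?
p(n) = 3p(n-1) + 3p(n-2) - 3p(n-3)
The order is the largest lag k for which p(n-k) appears. Here the deepest term is p(n-3), so the order is 3.

Order 3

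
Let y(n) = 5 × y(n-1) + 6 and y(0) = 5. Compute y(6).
Computing step by step:
y(0) = 5
y(1) = 5 × 5 + 6 = 31
y(2) = 5 × 31 + 6 = 161
y(3) = 5 × 161 + 6 = 811
y(4) = 5 × 811 + 6 = 4061
y(5) = 5 × 4061 + 6 = 20311
y(6) = 5 × 20311 + 6 = 101561

101561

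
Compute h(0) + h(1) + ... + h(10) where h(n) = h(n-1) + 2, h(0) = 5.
Computing the sequence terms: 5, 7, 9, 11, 13, 15, 17, 19, 21, 23, 25
Adding these values together:

165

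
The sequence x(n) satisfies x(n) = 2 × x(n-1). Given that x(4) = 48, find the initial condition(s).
In general x(n) = 2ⁿ · x(0). At n = 4: x(0) = x(4) / 2^4 = 48 / 16 = 3.

x(0) = 3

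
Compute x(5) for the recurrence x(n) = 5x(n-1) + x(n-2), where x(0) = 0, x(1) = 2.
Computing the sequence terms:
0, 2, 10, 52, 270, 1402

1402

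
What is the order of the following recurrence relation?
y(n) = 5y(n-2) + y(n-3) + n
The order is the largest lag k for which y(n-k) appears. Here the deepest term is y(n-3) (the n term is non-homogeneous and does not affect the order), so the order is 3.

Order 3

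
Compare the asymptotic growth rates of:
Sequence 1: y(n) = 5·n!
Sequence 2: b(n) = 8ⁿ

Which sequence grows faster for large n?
Comparing growth rates:
Growth-rate hierarchy: log n ≺ any polynomial ≺ any exponential cⁿ (c>1) ≺ n! ≺ nⁿ.
factorial dominates exponential base 8 asymptotically.

y(n) grows faster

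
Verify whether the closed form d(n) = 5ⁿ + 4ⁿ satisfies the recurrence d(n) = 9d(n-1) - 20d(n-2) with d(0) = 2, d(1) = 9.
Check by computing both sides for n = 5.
From the recurrence with d(0) = 2, d(1) = 9:
  d(0) = 2, d(1) = 9, d(2) = 41, d(3) = 189, d(4) = 881, d(5) = 4149
  so the recurrence gives d(5) = 4149.
From the proposed closed form d(n) = 5ⁿ + 4ⁿ:
  d(5) = 4149.
Both sides give 4149 at n = 5, and the initial condition(s) match, so the closed form is consistent.

Yes, the closed form is correct.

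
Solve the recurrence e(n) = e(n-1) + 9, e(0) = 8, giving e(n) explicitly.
Recurrence: e(n) = e(n-1) + 9, initial: e(0) = 8.
Each step adds 9, so e(n) = e(0) + 9n = 9n + 8.

e(n) = 9n + 8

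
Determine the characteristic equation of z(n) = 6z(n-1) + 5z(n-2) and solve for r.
Substitute z(n) = rⁿ and divide through by rⁿ⁻²: r² - 6r - 5 = 0
Discriminant: 6² + 4·5 = 56, not a perfect square, so by the quadratic formula r = (6 ± √56)/2.
General solution: z(n) = A·r₁ⁿ + B·r₂ⁿ where r₁,r₂ = (6 ± √56)/2

Characteristic: r² - 6r - 5 = 0, Roots: r = (6 ± √56)/2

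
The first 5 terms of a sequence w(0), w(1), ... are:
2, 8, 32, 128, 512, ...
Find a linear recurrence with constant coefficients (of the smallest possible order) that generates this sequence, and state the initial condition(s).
Look for the lowest-order linear relation among consecutive terms.
Observation: each term is 4× the previous.
Check at n=2: 4·8 = 32. ✓

w(n) = 4 × w(n-1), w(0) = 2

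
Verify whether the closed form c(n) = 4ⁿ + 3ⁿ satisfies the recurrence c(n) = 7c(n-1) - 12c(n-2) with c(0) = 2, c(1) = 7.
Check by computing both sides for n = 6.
From the recurrence with c(0) = 2, c(1) = 7:
  c(0) = 2, c(1) = 7, c(2) = 25, c(3) = 91, c(4) = 337, c(5) = 1267, c(6) = 4825
  so the recurrence gives c(6) = 4825.
From the proposed closed form c(n) = 4ⁿ + 3ⁿ:
  c(6) = 4825.
Both sides give 4825 at n = 6, and the initial condition(s) match, so the closed form is consistent.

Yes, the closed form is correct.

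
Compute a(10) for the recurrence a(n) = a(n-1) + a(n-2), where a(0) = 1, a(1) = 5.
Computing the sequence terms:
1, 5, 6, 11, 17, 28, 45, 73, 118, 191, 309

309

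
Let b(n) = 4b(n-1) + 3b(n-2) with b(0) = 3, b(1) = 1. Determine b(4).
Computing the sequence terms:
3, 1, 13, 55, 259

259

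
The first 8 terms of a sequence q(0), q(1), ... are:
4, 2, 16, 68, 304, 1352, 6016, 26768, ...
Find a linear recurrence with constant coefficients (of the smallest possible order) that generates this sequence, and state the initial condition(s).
Look for the lowest-order linear relation among consecutive terms.
Observation: q(n) - 4·q(n-1) - (2)·q(n-2) = 0 holds for the shown terms, and no order-1 relation q(n) = α·q(n-1) + β fits.
Check at n=3: 4·16 + (2)·2 = 68. ✓

q(n) = 4q(n-1) + 2q(n-2), q(0) = 4, q(1) = 2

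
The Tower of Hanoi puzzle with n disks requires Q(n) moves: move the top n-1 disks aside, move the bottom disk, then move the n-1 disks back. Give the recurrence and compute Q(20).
Moving n disks = move the top n-1 disks aside (Q(n-1) moves) + move the largest disk (1 move) + move the n-1 disks back on top (Q(n-1) moves), so Q(n) = 2Q(n-1) + 1, with Q(1) = 1 (a single disk takes one move).
First terms: 1, 3, 7, 15, 31, 63, … — each is one less than a power of 2. Indeed Q(n) + 1 = 2(Q(n-1) + 1) with Q(1) + 1 = 2, so Q(n) + 1 = 2ⁿ and Q(n) = 2ⁿ - 1.
Hence Q(20) = 2^20 - 1 = 1048576 - 1 = 1048575.

Q(n) = 2Q(n-1) + 1, Q(1) = 1; Q(20) = 1048575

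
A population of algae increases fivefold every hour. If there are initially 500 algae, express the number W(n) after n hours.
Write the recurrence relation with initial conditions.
Each hour multiplies the count by 5, so the count after n hours depends only on the count after n-1 hours: W(n) = 5 × W(n-1). The starting count gives W(0) = 500.
Unrolling n times gives the closed form W(n) = 500 × 5ⁿ.

W(n) = 5 × W(n-1), W(0) = 500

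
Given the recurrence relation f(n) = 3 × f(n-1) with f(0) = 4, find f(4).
Computing step by step:
f(0) = 4
f(1) = 3 × 4 = 12
f(2) = 3 × 12 = 36
f(3) = 3 × 36 = 108
f(4) = 3 × 108 = 324

324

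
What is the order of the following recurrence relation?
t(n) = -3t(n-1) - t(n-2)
The order is the largest lag k for which t(n-k) appears. Here the deepest term is t(n-2), so the order is 2.

Order 2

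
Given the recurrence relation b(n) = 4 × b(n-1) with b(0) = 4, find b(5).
Computing step by step:
b(0) = 4
b(1) = 4 × 4 = 16
b(2) = 4 × 16 = 64
b(3) = 4 × 64 = 256
b(4) = 4 × 256 = 1024
b(5) = 4 × 1024 = 4096

4096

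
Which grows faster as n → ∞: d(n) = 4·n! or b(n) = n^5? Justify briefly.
Comparing growth rates:
Growth-rate hierarchy: log n ≺ any polynomial ≺ any exponential cⁿ (c>1) ≺ n! ≺ nⁿ.
factorial dominates polynomial degree 5 asymptotically.

d(n) grows faster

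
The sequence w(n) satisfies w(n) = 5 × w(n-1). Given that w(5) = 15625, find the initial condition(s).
In general w(n) = 5ⁿ · w(0). At n = 5: w(0) = w(5) / 5^5 = 15625 / 3125 = 5.

w(0) = 5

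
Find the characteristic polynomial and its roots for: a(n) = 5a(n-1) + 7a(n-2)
Substitute a(n) = rⁿ and divide through by rⁿ⁻²: r² - 5r - 7 = 0
Discriminant: 5² + 4·7 = 53, not a perfect square, so by the quadratic formula r = (5 ± √53)/2.
General solution: a(n) = A·r₁ⁿ + B·r₂ⁿ where r₁,r₂ = (5 ± √53)/2

Characteristic: r² - 5r - 7 = 0, Roots: r = (5 ± √53)/2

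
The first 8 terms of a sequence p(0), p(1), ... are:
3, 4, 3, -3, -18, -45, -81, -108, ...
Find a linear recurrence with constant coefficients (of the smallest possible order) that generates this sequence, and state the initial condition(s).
Look for the lowest-order linear relation among consecutive terms.
Observation: p(n) - 3·p(n-1) - (-3)·p(n-2) = 0 holds for the shown terms, and no order-1 relation p(n) = α·p(n-1) + β fits.
Check at n=3: 3·3 + (-3)·4 = -3. ✓

p(n) = 3p(n-1) - 3p(n-2), p(0) = 3, p(1) = 4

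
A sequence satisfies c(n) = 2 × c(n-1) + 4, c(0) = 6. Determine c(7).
Computing step by step:
c(0) = 6
c(1) = 2 × 6 + 4 = 16
c(2) = 2 × 16 + 4 = 36
c(3) = 2 × 36 + 4 = 76
c(4) = 2 × 76 + 4 = 156
c(5) = 2 × 156 + 4 = 316
c(6) = 2 × 316 + 4 = 636
c(7) = 2 × 636 + 4 = 1276

1276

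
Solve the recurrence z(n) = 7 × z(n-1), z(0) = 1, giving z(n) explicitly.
Recurrence: z(n) = 7 × z(n-1), initial: z(0) = 1.
Each term is 7 times the previous, so this is geometric with ratio 7. After n steps: z(n) = z(0)·7ⁿ = 7ⁿ.

z(n) = 7ⁿ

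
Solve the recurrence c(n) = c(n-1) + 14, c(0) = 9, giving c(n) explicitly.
Recurrence: c(n) = c(n-1) + 14, initial: c(0) = 9.
Each step adds 14, so c(n) = c(0) + 14n = 14n + 9.

c(n) = 14n + 9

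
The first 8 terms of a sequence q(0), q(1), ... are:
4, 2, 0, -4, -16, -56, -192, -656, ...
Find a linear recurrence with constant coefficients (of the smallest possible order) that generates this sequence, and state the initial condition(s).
Look for the lowest-order linear relation among consecutive terms.
Observation: q(n) - 4·q(n-1) - (-2)·q(n-2) = 0 holds for the shown terms, and no order-1 relation q(n) = α·q(n-1) + β fits.
Check at n=3: 4·0 + (-2)·2 = -4. ✓

q(n) = 4q(n-1) - 2q(n-2), q(0) = 4, q(1) = 2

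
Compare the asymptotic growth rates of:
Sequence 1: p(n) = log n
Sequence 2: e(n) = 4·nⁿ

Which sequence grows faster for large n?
Comparing growth rates:
Growth-rate hierarchy: log n ≺ any polynomial ≺ any exponential cⁿ (c>1) ≺ n! ≺ nⁿ.
super-exponential nⁿ dominates logarithmic asymptotically.

e(n) grows faster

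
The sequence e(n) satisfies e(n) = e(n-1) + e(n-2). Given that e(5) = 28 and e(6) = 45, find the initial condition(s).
Work backwards using e(k) = e(k+2) - e(k+1):
e(4) = e(6) - e(5) = 45 - 28 = 17
e(3) = e(5) - e(4) = 28 - 17 = 11
e(2) = e(4) - e(3) = 17 - 11 = 6
e(1) = e(3) - e(2) = 11 - 6 = 5
e(0) = e(2) - e(1) = 6 - 5 = 1

e(0) = 1, e(1) = 5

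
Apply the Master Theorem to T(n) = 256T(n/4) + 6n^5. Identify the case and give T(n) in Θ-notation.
Master Theorem template: T(n) = a·T(n/b) + f(n).
Here: a=256, b=4, f(n)=6n^5
Compute log_b(a) = log_4(256) = 4.
f(n) = 6n^5 = Ω(n^(4+ε)) with ε = 1, and the regularity condition holds (a·f(n/b) = (a/b^5)·f(n) with a/b^5 = 4^-1 < 1). Case 3: T(n) = Θ(f(n)) = Θ(n^5).

Case 3: T(n) = Θ(n^5)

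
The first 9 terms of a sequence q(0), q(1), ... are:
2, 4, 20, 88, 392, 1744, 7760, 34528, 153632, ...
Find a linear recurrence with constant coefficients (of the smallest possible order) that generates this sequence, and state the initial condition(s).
Look for the lowest-order linear relation among consecutive terms.
Observation: q(n) - 4·q(n-1) - (2)·q(n-2) = 0 holds for the shown terms, and no order-1 relation q(n) = α·q(n-1) + β fits.
Check at n=3: 4·20 + (2)·4 = 88. ✓

q(n) = 4q(n-1) + 2q(n-2), q(0) = 2, q(1) = 4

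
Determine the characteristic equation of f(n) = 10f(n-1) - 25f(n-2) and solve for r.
Substitute f(n) = rⁿ and divide through by rⁿ⁻²: r² - 10r + 25 = 0
Factor: (r - 5)² = 0, so r = 5 (double root).
General solution: f(n) = (A + Bn)·5ⁿ

Characteristic: r² - 10r + 25 = 0, Roots: r = 5 (double root)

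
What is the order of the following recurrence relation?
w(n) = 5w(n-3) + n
The order is the largest lag k for which w(n-k) appears. Here the deepest term is w(n-3) (the n term is non-homogeneous and does not affect the order), so the order is 3.

Order 3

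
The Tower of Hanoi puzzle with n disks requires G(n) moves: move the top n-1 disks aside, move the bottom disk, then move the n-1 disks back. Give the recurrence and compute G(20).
Moving n disks = move the top n-1 disks aside (G(n-1) moves) + move the largest disk (1 move) + move the n-1 disks back on top (G(n-1) moves), so G(n) = 2G(n-1) + 1, with G(1) = 1 (a single disk takes one move).
First terms: 1, 3, 7, 15, 31, 63, … — each is one less than a power of 2. Indeed G(n) + 1 = 2(G(n-1) + 1) with G(1) + 1 = 2, so G(n) + 1 = 2ⁿ and G(n) = 2ⁿ - 1.
Hence G(20) = 2^20 - 1 = 1048576 - 1 = 1048575.

G(n) = 2G(n-1) + 1, G(1) = 1; G(20) = 1048575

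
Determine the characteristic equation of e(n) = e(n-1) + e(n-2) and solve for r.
Substitute e(n) = rⁿ and divide through by rⁿ⁻²: r² - r - 1 = 0
Discriminant: 1² + 4·1 = 5, not a perfect square, so by the quadratic formula r = (1 ± √5)/2.
General solution: e(n) = A·r₁ⁿ + B·r₂ⁿ where r₁,r₂ = (1 ± √5)/2

Characteristic: r² - r - 1 = 0, Roots: r = (1 ± √5)/2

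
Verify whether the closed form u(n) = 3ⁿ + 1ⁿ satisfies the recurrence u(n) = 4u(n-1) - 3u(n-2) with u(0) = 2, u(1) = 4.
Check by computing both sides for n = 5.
From the recurrence with u(0) = 2, u(1) = 4:
  u(0) = 2, u(1) = 4, u(2) = 10, u(3) = 28, u(4) = 82, u(5) = 244
  so the recurrence gives u(5) = 244.
From the proposed closed form u(n) = 3ⁿ + 1ⁿ:
  u(5) = 244.
Both sides give 244 at n = 5, and the initial condition(s) match, so the closed form is consistent.

Yes, the closed form is correct.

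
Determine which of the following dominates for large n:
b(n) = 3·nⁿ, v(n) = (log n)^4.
Comparing growth rates:
Growth-rate hierarchy: log n ≺ any polynomial ≺ any exponential cⁿ (c>1) ≺ n! ≺ nⁿ.
super-exponential nⁿ dominates polylogarithmic (log n)^4 asymptotically.

b(n) grows faster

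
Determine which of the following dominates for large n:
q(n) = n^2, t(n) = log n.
Comparing growth rates:
Growth-rate hierarchy: log n ≺ any polynomial ≺ any exponential cⁿ (c>1) ≺ n! ≺ nⁿ.
polynomial degree 2 dominates logarithmic asymptotically.

q(n) grows faster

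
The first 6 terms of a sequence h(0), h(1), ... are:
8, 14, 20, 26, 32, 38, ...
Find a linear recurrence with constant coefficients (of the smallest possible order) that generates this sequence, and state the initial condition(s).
Look for the lowest-order linear relation among consecutive terms.
Observation: consecutive differences are constant (= 6).
Check at n=2: 1·14 + 6 = 20. ✓

h(n) = h(n-1) + 6, h(0) = 8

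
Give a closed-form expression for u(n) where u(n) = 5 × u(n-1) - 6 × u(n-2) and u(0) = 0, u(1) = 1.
Recurrence: u(n) = 5 × u(n-1) - 6 × u(n-2), initial: u(0) = 0, u(1) = 1.
Characteristic equation: r² - 5r + 6 = 0, which factors as (r - 3)(r - 2) = 0, so r = 3, 2. General solution u(n) = A·3ⁿ + B·2ⁿ. From u(0) = 0: A + B = 0. From u(1) = 1: 3A + 2B = 1. Solving gives A = 1, B = -1.

u(n) = 3ⁿ - 2ⁿ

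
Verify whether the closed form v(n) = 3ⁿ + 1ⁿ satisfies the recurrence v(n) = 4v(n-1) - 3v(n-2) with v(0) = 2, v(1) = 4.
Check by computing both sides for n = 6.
From the recurrence with v(0) = 2, v(1) = 4:
  v(0) = 2, v(1) = 4, v(2) = 10, v(3) = 28, v(4) = 82, v(5) = 244, v(6) = 730
  so the recurrence gives v(6) = 730.
From the proposed closed form v(n) = 3ⁿ + 1ⁿ:
  v(6) = 730.
Both sides give 730 at n = 6, and the initial condition(s) match, so the closed form is consistent.

Yes, the closed form is correct.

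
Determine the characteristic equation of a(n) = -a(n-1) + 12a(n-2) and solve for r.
Substitute a(n) = rⁿ and divide through by rⁿ⁻²: r² + r - 12 = 0
Factor: (r + 4)(r - 3) = 0, so r = -4, 3.
General solution: a(n) = A·(-4)ⁿ + B·3ⁿ

Characteristic: r² + r - 12 = 0, Roots: r = -4, 3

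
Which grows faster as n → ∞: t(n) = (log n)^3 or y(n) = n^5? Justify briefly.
Comparing growth rates:
Growth-rate hierarchy: log n ≺ any polynomial ≺ any exponential cⁿ (c>1) ≺ n! ≺ nⁿ.
polynomial degree 5 dominates polylogarithmic (log n)^3 asymptotically.

y(n) grows faster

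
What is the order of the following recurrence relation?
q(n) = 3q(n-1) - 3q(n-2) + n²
The order is the largest lag k for which q(n-k) appears. Here the deepest term is q(n-2) (the n² term is non-homogeneous and does not affect the order), so the order is 2.

Order 2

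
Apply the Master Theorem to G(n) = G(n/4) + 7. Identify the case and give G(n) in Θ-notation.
Master Theorem template: G(n) = a·G(n/b) + f(n).
Here: a=1, b=4, f(n)=7
Compute log_b(a) = log_4(1) = 0.
f(n) = 7 = Θ(1). Case 2: G(n) = Θ(log n).

Case 2: G(n) = Θ(log n)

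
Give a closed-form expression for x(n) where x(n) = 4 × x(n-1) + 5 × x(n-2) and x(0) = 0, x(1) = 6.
Recurrence: x(n) = 4 × x(n-1) + 5 × x(n-2), initial: x(0) = 0, x(1) = 6.
Characteristic equation: r² - 4r - 5 = 0, which factors as (r - 5)(r + 1) = 0, so r = 5, -1. General solution x(n) = A·5ⁿ + B·(-1)ⁿ. From x(0) = 0: A + B = 0. From x(1) = 6: 5A - 1B = 6. Solving gives A = 1, B = -1.

x(n) = 5ⁿ - (-1)ⁿ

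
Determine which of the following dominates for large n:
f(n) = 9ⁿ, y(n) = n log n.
Comparing growth rates:
Growth-rate hierarchy: log n ≺ any polynomial ≺ any exponential cⁿ (c>1) ≺ n! ≺ nⁿ.
exponential base 9 dominates polynomial degree 1 (with log factor) asymptotically.

f(n) grows faster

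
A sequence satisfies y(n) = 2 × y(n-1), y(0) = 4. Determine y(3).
Computing step by step:
y(0) = 4
y(1) = 2 × 4 = 8
y(2) = 2 × 8 = 16
y(3) = 2 × 16 = 32

32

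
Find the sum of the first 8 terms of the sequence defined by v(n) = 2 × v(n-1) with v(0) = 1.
Computing the sequence terms: 1, 2, 4, 8, 16, 32, 64, 128
Adding these values together:

255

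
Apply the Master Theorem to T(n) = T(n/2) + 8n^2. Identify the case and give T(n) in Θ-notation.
Master Theorem template: T(n) = a·T(n/b) + f(n).
Here: a=1, b=2, f(n)=8n^2
Compute log_b(a) = log_2(1) = 0.
f(n) = 8n^2 = Ω(n^(0+ε)) with ε = 2, and the regularity condition holds (a·f(n/b) = (a/b^2)·f(n) with a/b^2 = 2^-2 < 1). Case 3: T(n) = Θ(f(n)) = Θ(n^2).

Case 3: T(n) = Θ(n^2)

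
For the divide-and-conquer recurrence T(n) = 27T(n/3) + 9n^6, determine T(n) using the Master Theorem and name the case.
Master Theorem template: T(n) = a·T(n/b) + f(n).
Here: a=27, b=3, f(n)=9n^6
Compute log_b(a) = log_3(27) = 3.
f(n) = 9n^6 = Ω(n^(3+ε)) with ε = 3, and the regularity condition holds (a·f(n/b) = (a/b^6)·f(n) with a/b^6 = 3^-3 < 1). Case 3: T(n) = Θ(f(n)) = Θ(n^6).

Case 3: T(n) = Θ(n^6)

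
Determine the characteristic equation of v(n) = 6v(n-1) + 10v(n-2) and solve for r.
Substitute v(n) = rⁿ and divide through by rⁿ⁻²: r² - 6r - 10 = 0
Discriminant: 6² + 4·10 = 76, not a perfect square, so by the quadratic formula r = (6 ± √76)/2.
General solution: v(n) = A·r₁ⁿ + B·r₂ⁿ where r₁,r₂ = (6 ± √76)/2

Characteristic: r² - 6r - 10 = 0, Roots: r = (6 ± √76)/2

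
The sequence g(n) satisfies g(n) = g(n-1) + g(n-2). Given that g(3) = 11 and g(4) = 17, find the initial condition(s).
Work backwards using g(k) = g(k+2) - g(k+1):
g(2) = g(4) - g(3) = 17 - 11 = 6
g(1) = g(3) - g(2) = 11 - 6 = 5
g(0) = g(2) - g(1) = 6 - 5 = 1

g(0) = 1, g(1) = 5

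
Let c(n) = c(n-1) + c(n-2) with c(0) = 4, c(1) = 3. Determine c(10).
Computing the sequence terms:
4, 3, 7, 10, 17, 27, 44, 71, 115, 186, 301

301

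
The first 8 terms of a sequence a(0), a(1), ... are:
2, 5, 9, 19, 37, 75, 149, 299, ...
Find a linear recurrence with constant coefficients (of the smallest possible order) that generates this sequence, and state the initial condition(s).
Look for the lowest-order linear relation among consecutive terms.
Observation: a(n) - 1·a(n-1) - (2)·a(n-2) = 0 holds for the shown terms, and no order-1 relation a(n) = α·a(n-1) + β fits.
Check at n=3: 1·9 + (2)·5 = 19. ✓

a(n) = a(n-1) + 2a(n-2), a(0) = 2, a(1) = 5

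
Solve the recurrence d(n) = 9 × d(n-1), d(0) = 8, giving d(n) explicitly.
Recurrence: d(n) = 9 × d(n-1), initial: d(0) = 8.
Each term is 9 times the previous, so this is geometric with ratio 9. After n steps: d(n) = d(0)·9ⁿ = 8·9ⁿ.

d(n) = 8·9ⁿ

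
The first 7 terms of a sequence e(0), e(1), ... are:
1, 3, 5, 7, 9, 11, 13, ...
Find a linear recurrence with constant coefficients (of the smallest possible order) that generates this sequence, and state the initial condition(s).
Look for the lowest-order linear relation among consecutive terms.
Observation: consecutive differences are constant (= 2).
Check at n=2: 1·3 + 2 = 5. ✓

e(n) = e(n-1) + 2, e(0) = 1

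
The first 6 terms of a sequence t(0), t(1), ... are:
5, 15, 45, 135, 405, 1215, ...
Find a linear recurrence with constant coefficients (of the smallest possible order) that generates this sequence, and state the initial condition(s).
Look for the lowest-order linear relation among consecutive terms.
Observation: each term is 3× the previous.
Check at n=2: 3·15 = 45. ✓

t(n) = 3 × t(n-1), t(0) = 5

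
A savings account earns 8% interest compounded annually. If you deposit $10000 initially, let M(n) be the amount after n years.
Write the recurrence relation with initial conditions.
Each year the balance grows by 8%, i.e. is multiplied by 1 + 8/100 = 1.08, so M(n) = 1.08 × M(n-1). The initial deposit gives M(0) = 10000.
Unrolling gives the closed form M(n) = 10000 × (1.08)ⁿ.

M(n) = 1.08 × M(n-1), M(0) = 10000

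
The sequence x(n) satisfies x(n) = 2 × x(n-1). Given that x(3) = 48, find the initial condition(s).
In general x(n) = 2ⁿ · x(0). At n = 3: x(0) = x(3) / 2^3 = 48 / 8 = 6.

x(0) = 6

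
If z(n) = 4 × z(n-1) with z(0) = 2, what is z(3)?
Computing step by step:
z(0) = 2
z(1) = 4 × 2 = 8
z(2) = 4 × 8 = 32
z(3) = 4 × 32 = 128

128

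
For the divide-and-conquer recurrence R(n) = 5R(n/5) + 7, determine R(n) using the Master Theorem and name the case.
Master Theorem template: R(n) = a·R(n/b) + f(n).
Here: a=5, b=5, f(n)=7
Compute log_b(a) = log_5(5) = 1.
f(n) = 7 = O(n^(1-ε)) with ε = 1. Case 1: R(n) = Θ(n^log_b(a)) = Θ(n).

Case 1: R(n) = Θ(n)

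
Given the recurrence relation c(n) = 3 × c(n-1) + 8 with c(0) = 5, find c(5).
Computing step by step:
c(0) = 5
c(1) = 3 × 5 + 8 = 23
c(2) = 3 × 23 + 8 = 77
c(3) = 3 × 77 + 8 = 239
c(4) = 3 × 239 + 8 = 725
c(5) = 3 × 725 + 8 = 2183

2183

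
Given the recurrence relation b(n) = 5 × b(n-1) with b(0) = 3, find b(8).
Computing step by step:
b(0) = 3
b(1) = 5 × 3 = 15
b(2) = 5 × 15 = 75
b(3) = 5 × 75 = 375
b(4) = 5 × 375 = 1875
b(5) = 5 × 1875 = 9375
b(6) = 5 × 9375 = 46875
b(7) = 5 × 46875 = 234375
b(8) = 5 × 234375 = 1171875

1171875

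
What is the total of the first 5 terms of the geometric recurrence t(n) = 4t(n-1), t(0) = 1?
Computing the sequence terms: 1, 4, 16, 64, 256
Adding these values together:

341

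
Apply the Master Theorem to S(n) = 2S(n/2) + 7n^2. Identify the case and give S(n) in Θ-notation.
Master Theorem template: S(n) = a·S(n/b) + f(n).
Here: a=2, b=2, f(n)=7n^2
Compute log_b(a) = log_2(2) = 1.
f(n) = 7n^2 = Ω(n^(1+ε)) with ε = 1, and the regularity condition holds (a·f(n/b) = (a/b^2)·f(n) with a/b^2 = 2^-1 < 1). Case 3: S(n) = Θ(f(n)) = Θ(n^2).

Case 3: S(n) = Θ(n^2)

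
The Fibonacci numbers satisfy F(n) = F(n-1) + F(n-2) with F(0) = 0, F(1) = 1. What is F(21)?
Computing the sequence terms:
0, 1, 1, 2, 3, 5, 8, 13, 21, 34, 55, 89, 144, 233, 377, 610, 987, 1597, 2584, 4181, 6765, 10946

10946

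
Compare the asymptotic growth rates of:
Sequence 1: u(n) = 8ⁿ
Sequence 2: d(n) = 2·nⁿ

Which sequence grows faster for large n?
Comparing growth rates:
Growth-rate hierarchy: log n ≺ any polynomial ≺ any exponential cⁿ (c>1) ≺ n! ≺ nⁿ.
super-exponential nⁿ dominates exponential base 8 asymptotically.

d(n) grows faster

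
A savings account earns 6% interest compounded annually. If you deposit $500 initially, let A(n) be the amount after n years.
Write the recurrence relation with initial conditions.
Each year the balance grows by 6%, i.e. is multiplied by 1 + 6/100 = 1.06, so A(n) = 1.06 × A(n-1). The initial deposit gives A(0) = 500.
Unrolling gives the closed form A(n) = 500 × (1.06)ⁿ.

A(n) = 1.06 × A(n-1), A(0) = 500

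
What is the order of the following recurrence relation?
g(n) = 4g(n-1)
The order is the largest lag k for which g(n-k) appears. Here the deepest term is g(n-1), so the order is 1.

Order 1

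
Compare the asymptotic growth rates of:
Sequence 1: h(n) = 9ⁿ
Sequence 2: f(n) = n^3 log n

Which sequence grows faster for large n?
Comparing growth rates:
Growth-rate hierarchy: log n ≺ any polynomial ≺ any exponential cⁿ (c>1) ≺ n! ≺ nⁿ.
exponential base 9 dominates polynomial degree 3 (with log factor) asymptotically.

h(n) grows faster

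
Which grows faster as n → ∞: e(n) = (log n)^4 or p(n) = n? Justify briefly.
Comparing growth rates:
Growth-rate hierarchy: log n ≺ any polynomial ≺ any exponential cⁿ (c>1) ≺ n! ≺ nⁿ.
polynomial degree 1 dominates polylogarithmic (log n)^4 asymptotically.

p(n) grows faster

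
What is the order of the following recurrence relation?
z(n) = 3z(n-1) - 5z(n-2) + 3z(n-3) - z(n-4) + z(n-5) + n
The order is the largest lag k for which z(n-k) appears. Here the deepest term is z(n-5) (the n term is non-homogeneous and does not affect the order), so the order is 5.

Order 5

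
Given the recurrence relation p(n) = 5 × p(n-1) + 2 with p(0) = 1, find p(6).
Computing step by step:
p(0) = 1
p(1) = 5 × 1 + 2 = 7
p(2) = 5 × 7 + 2 = 37
p(3) = 5 × 37 + 2 = 187
p(4) = 5 × 187 + 2 = 937
p(5) = 5 × 937 + 2 = 4687
p(6) = 5 × 4687 + 2 = 23437

23437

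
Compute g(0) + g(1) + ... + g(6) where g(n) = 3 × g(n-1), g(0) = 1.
Computing the sequence terms: 1, 3, 9, 27, 81, 243, 729
Adding these values together:

1093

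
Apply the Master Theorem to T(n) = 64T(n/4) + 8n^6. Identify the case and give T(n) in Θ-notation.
Master Theorem template: T(n) = a·T(n/b) + f(n).
Here: a=64, b=4, f(n)=8n^6
Compute log_b(a) = log_4(64) = 3.
f(n) = 8n^6 = Ω(n^(3+ε)) with ε = 3, and the regularity condition holds (a·f(n/b) = (a/b^6)·f(n) with a/b^6 = 4^-3 < 1). Case 3: T(n) = Θ(f(n)) = Θ(n^6).

Case 3: T(n) = Θ(n^6)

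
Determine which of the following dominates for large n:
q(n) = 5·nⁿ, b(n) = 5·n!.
Comparing growth rates:
Growth-rate hierarchy: log n ≺ any polynomial ≺ any exponential cⁿ (c>1) ≺ n! ≺ nⁿ.
super-exponential nⁿ dominates factorial asymptotically.

q(n) grows faster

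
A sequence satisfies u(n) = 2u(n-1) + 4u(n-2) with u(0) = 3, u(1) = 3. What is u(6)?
Computing the sequence terms:
3, 3, 18, 48, 168, 528, 1728

1728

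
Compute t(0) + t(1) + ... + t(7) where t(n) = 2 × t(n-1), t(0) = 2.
Computing the sequence terms: 2, 4, 8, 16, 32, 64, 128, 256
Adding these values together:

510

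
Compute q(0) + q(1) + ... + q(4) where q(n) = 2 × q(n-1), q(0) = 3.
Computing the sequence terms: 3, 6, 12, 24, 48
Adding these values together:

93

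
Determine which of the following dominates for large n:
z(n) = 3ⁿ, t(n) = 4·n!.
Comparing growth rates:
Growth-rate hierarchy: log n ≺ any polynomial ≺ any exponential cⁿ (c>1) ≺ n! ≺ nⁿ.
factorial dominates exponential base 3 asymptotically.

t(n) grows faster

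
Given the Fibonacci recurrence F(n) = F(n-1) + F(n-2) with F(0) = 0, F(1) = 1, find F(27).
Computing the sequence terms:
0, 1, 1, 2, 3, 5, 8, 13, 21, 34, 55, 89, 144, 233, 377, 610, 987, 1597, 2584, 4181, 6765, 10946, 17711, 28657, 46368, 75025, 121393, 196418

196418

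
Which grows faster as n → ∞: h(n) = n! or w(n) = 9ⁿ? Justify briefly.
Comparing growth rates:
Growth-rate hierarchy: log n ≺ any polynomial ≺ any exponential cⁿ (c>1) ≺ n! ≺ nⁿ.
factorial dominates exponential base 9 asymptotically.

h(n) grows faster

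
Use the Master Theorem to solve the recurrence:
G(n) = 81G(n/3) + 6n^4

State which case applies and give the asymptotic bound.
Master Theorem template: G(n) = a·G(n/b) + f(n).
Here: a=81, b=3, f(n)=6n^4
Compute log_b(a) = log_3(81) = 4.
f(n) = 6n^4 = Θ(n^4). Case 2: G(n) = Θ(n^4 log n).

Case 2: G(n) = Θ(n^4 log n)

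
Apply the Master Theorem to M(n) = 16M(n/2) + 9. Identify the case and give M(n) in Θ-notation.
Master Theorem template: M(n) = a·M(n/b) + f(n).
Here: a=16, b=2, f(n)=9
Compute log_b(a) = log_2(16) = 4.
f(n) = 9 = O(n^(4-ε)) with ε = 4. Case 1: M(n) = Θ(n^log_b(a)) = Θ(n^4).

Case 1: M(n) = Θ(n^4)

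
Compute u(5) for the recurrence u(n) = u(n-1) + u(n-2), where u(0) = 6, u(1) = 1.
Computing the sequence terms:
6, 1, 7, 8, 15, 23

23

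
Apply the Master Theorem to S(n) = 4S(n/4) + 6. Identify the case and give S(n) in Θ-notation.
Master Theorem template: S(n) = a·S(n/b) + f(n).
Here: a=4, b=4, f(n)=6
Compute log_b(a) = log_4(4) = 1.
f(n) = 6 = O(n^(1-ε)) with ε = 1. Case 1: S(n) = Θ(n^log_b(a)) = Θ(n).

Case 1: S(n) = Θ(n)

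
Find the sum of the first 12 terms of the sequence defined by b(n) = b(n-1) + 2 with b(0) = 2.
Computing the sequence terms: 2, 4, 6, 8, 10, 12, 14, 16, 18, 20, 22, 24
Adding these values together:

156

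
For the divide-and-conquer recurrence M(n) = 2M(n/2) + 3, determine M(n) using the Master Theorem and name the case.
Master Theorem template: M(n) = a·M(n/b) + f(n).
Here: a=2, b=2, f(n)=3
Compute log_b(a) = log_2(2) = 1.
f(n) = 3 = O(n^(1-ε)) with ε = 1. Case 1: M(n) = Θ(n^log_b(a)) = Θ(n).

Case 1: M(n) = Θ(n)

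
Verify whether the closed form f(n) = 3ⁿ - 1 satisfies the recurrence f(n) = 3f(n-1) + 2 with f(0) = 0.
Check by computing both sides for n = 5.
From the recurrence with f(0) = 0:
  f(0) = 0, f(1) = 2, f(2) = 8, f(3) = 26, f(4) = 80, f(5) = 242
  so the recurrence gives f(5) = 242.
From the proposed closed form f(n) = 3ⁿ - 1:
  f(5) = 242.
Both sides give 242 at n = 5, and the initial condition(s) match, so the closed form is consistent.

Yes, the closed form is correct.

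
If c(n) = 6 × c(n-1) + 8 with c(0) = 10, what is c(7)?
Computing step by step:
c(0) = 10
c(1) = 6 × 10 + 8 = 68
c(2) = 6 × 68 + 8 = 416
c(3) = 6 × 416 + 8 = 2504
c(4) = 6 × 2504 + 8 = 15032
c(5) = 6 × 15032 + 8 = 90200
c(6) = 6 × 90200 + 8 = 541208
c(7) = 6 × 541208 + 8 = 3247256

3247256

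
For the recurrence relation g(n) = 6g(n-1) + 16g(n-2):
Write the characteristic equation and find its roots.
Substitute g(n) = rⁿ and divide through by rⁿ⁻²: r² - 6r - 16 = 0
Factor: (r - 8)(r + 2) = 0, so r = 8, -2.
General solution: g(n) = A·8ⁿ + B·(-2)ⁿ

Characteristic: r² - 6r - 16 = 0, Roots: r = 8, -2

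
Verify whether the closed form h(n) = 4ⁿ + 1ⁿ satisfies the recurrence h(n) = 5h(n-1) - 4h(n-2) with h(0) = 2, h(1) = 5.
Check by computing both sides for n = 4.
From the recurrence with h(0) = 2, h(1) = 5:
  h(0) = 2, h(1) = 5, h(2) = 17, h(3) = 65, h(4) = 257
  so the recurrence gives h(4) = 257.
From the proposed closed form h(n) = 4ⁿ + 1ⁿ:
  h(4) = 257.
Both sides give 257 at n = 4, and the initial condition(s) match, so the closed form is consistent.

Yes, the closed form is correct.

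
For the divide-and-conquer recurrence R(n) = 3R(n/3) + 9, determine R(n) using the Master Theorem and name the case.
Master Theorem template: R(n) = a·R(n/b) + f(n).
Here: a=3, b=3, f(n)=9
Compute log_b(a) = log_3(3) = 1.
f(n) = 9 = O(n^(1-ε)) with ε = 1. Case 1: R(n) = Θ(n^log_b(a)) = Θ(n).

Case 1: R(n) = Θ(n)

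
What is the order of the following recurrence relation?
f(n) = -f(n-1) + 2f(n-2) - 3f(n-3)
The order is the largest lag k for which f(n-k) appears. Here the deepest term is f(n-3), so the order is 3.

Order 3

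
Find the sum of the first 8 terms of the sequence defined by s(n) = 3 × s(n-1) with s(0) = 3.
Computing the sequence terms: 3, 9, 27, 81, 243, 729, 2187, 6561
Adding these values together:

9840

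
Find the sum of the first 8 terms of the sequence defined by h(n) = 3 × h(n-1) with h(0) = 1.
Computing the sequence terms: 1, 3, 9, 27, 81, 243, 729, 2187
Adding these values together:

3280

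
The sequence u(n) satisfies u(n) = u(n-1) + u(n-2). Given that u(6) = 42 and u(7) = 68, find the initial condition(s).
Work backwards using u(k) = u(k+2) - u(k+1):
u(5) = u(7) - u(6) = 68 - 42 = 26
u(4) = u(6) - u(5) = 42 - 26 = 16
u(3) = u(5) - u(4) = 26 - 16 = 10
u(2) = u(4) - u(3) = 16 - 10 = 6
u(1) = u(3) - u(2) = 10 - 6 = 4
u(0) = u(2) - u(1) = 6 - 4 = 2

u(0) = 2, u(1) = 4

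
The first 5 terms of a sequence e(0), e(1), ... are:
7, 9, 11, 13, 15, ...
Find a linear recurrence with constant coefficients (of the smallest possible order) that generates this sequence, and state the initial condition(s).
Look for the lowest-order linear relation among consecutive terms.
Observation: consecutive differences are constant (= 2).
Check at n=2: 1·9 + 2 = 11. ✓

e(n) = e(n-1) + 2, e(0) = 7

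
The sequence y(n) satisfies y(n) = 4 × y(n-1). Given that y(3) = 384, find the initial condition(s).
In general y(n) = 4ⁿ · y(0). At n = 3: y(0) = y(3) / 4^3 = 384 / 64 = 6.

y(0) = 6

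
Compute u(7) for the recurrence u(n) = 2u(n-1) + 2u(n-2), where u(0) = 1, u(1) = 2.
Computing the sequence terms:
1, 2, 6, 16, 44, 120, 328, 896

896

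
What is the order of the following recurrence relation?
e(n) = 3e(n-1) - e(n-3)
The order is the largest lag k for which e(n-k) appears. Here the deepest term is e(n-3), so the order is 3.

Order 3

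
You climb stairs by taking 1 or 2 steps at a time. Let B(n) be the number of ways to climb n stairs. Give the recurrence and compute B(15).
Condition on the size of the last step (1 to 2): before it there were n-1, …, n-2 stairs climbed, and these cases are disjoint, so B(n) = B(n-1) + B(n-2) (Fibonacci-type sequence).
Initial conditions by direct count (compositions of i into parts ≤ 2): B(1) = 1; B(2) = 2.
Iterating the recurrence: B(3) = 3, B(4) = 5, B(5) = 8, B(6) = 13, B(7) = 21, B(8) = 34, B(9) = 55, B(10) = 89, B(11) = 144, B(12) = 233, B(13) = 377, B(14) = 610, B(15) = 987.

B(n) = B(n-1) + B(n-2), B(1) = 1, B(2) = 2; B(15) = 987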